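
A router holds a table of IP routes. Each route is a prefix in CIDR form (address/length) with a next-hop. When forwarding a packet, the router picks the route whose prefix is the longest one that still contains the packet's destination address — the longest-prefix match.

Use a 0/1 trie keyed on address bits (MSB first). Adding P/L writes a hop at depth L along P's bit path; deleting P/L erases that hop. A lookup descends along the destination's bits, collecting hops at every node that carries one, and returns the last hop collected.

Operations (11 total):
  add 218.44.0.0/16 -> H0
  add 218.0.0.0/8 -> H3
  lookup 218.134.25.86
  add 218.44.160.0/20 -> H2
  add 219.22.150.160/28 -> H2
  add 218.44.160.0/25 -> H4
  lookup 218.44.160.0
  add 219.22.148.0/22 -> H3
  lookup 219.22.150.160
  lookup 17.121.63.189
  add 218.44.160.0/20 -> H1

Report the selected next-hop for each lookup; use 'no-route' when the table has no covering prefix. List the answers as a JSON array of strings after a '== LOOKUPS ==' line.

Apply in order:
  add 218.44.0.0/16 -> H0 at depth 16
  add 218.0.0.0/8 -> H3 at depth 8
  Q 218.134.25.86: descend 11011010 ; hops seen [H3] ; pick H3
  add 218.44.160.0/20 -> H2 at depth 20
  add 219.22.150.160/28 -> H2 at depth 28
  add 218.44.160.0/25 -> H4 at depth 25
  Q 218.44.160.0: descend 1101101000101100101000000 ; hops seen [H3,H0,H2,H4] ; pick H4
  add 219.22.148.0/22 -> H3 at depth 22
  Q 219.22.150.160: descend 1101101100010110100101101010 ; hops seen [H3,H2] ; pick H2
  Q 17.121.63.189: descend ε ; hops seen [∅] ; pick no-route
  add 218.44.160.0/20 -> H1 at depth 20

== LOOKUPS ==
["H3","H4","H2","no-route"]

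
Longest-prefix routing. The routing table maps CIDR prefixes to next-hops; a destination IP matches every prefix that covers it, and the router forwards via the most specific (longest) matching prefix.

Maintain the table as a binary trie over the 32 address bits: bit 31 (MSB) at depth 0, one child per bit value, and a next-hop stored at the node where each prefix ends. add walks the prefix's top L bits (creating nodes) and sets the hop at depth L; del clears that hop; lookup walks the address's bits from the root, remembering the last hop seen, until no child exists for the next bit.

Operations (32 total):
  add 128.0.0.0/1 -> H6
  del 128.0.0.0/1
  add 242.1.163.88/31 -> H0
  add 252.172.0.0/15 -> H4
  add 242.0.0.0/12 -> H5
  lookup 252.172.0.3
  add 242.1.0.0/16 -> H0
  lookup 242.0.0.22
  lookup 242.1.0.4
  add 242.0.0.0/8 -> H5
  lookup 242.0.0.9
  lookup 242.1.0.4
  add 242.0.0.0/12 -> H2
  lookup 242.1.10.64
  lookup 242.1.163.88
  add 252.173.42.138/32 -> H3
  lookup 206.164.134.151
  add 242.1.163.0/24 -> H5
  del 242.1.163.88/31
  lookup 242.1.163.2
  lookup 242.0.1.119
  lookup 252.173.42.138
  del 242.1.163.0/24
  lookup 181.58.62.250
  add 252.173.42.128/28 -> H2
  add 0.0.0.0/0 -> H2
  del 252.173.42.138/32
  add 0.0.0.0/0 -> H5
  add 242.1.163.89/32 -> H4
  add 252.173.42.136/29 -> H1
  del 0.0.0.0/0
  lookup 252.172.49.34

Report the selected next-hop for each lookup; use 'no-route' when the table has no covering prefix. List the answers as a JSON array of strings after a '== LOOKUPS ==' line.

Process each operation:
  add 128.0.0.0/1 -> H6 at depth 1
  - 128.0.0.0/1 clear@1
  add 242.1.163.88/31 -> H0 at depth 31
  add 252.172.0.0/15 -> H4 at depth 15
  add 242.0.0.0/12 -> H5 at depth 12
  lookup 252.172.0.3: bits 111111001010110 walk d0:-→d1:-→d2:-→d3:-→d4:-→d5:-→d6:-→d7:-→d8:-→d9:-→d10:-→d11:-→d12:-→d13:-→d14:-→d15:H4 -> H4
  add 242.1.0.0/16 -> H0 at depth 16
  lookup 242.0.0.22: bits 111100100000000 walk d0:-→d1:-→d2:-→d3:-→d4:-→d5:-→d6:-→d7:-→d8:-→d9:-→d10:-→d11:-→d12:H5→d13:-→d14:-→d15:- -> H5
  lookup 242.1.0.4: bits 1111001000000001 walk d0:-→d1:-→d2:-→d3:-→d4:-→d5:-→d6:-→d7:-→d8:-→d9:-→d10:-→d11:-→d12:H5→d13:-→d14:-→d15:-→d16:H0 -> H0
  add 242.0.0.0/8 -> H5 at depth 8
  lookup 242.0.0.9: bits 111100100000000 walk d0:-→d1:-→d2:-→d3:-→d4:-→d5:-→d6:-→d7:-→d8:H5→d9:-→d10:-→d11:-→d12:H5→d13:-→d14:-→d15:- -> H5
  lookup 242.1.0.4: bits 1111001000000001 walk d0:-→d1:-→d2:-→d3:-→d4:-→d5:-→d6:-→d7:-→d8:H5→d9:-→d10:-→d11:-→d12:H5→d13:-→d14:-→d15:-→d16:H0 -> H0
  add 242.0.0.0/12 -> H2 at depth 12
  lookup 242.1.10.64: bits 1111001000000001 walk d0:-→d1:-→d2:-→d3:-→d4:-→d5:-→d6:-→d7:-→d8:H5→d9:-→d10:-→d11:-→d12:H2→d13:-→d14:-→d15:-→d16:H0 -> H0
  lookup 242.1.163.88: bits 1111001000000001101000110101100 walk d0:-→d1:-→d2:-→d3:-→d4:-→d5:-→d6:-→d7:-→d8:H5→d9:-→d10:-→d11:-→d12:H2→d13:-→d14:-→d15:-→d16:H0→d17:-→d18:-→d19:-→d20:-→d21:-→d22:-→d23:-→d24:-→d25:-→d26:-→d27:-→d28:-→d29:-→d30:-→d31:H0 -> H0
  add 252.173.42.138/32 -> H3 at depth 32
  lookup 206.164.134.151: bits 11 walk d0:-→d1:-→d2:- -> no-route
  add 242.1.163.0/24 -> H5 at depth 24
  - 242.1.163.88/31 clear@31
  lookup 242.1.163.2: bits 1111001000000001101000110 walk d0:-→d1:-→d2:-→d3:-→d4:-→d5:-→d6:-→d7:-→d8:H5→d9:-→d10:-→d11:-→d12:H2→d13:-→d14:-→d15:-→d16:H0→d17:-→d18:-→d19:-→d20:-→d21:-→d22:-→d23:-→d24:H5→d25:- -> H5
  lookup 242.0.1.119: bits 111100100000000 walk d0:-→d1:-→d2:-→d3:-→d4:-→d5:-→d6:-→d7:-→d8:H5→d9:-→d10:-→d11:-→d12:H2→d13:-→d14:-→d15:- -> H2
  lookup 252.173.42.138: bits 11111100101011010010101010001010 walk d0:-→d1:-→d2:-→d3:-→d4:-→d5:-→d6:-→d7:-→d8:-→d9:-→d10:-→d11:-→d12:-→d13:-→d14:-→d15:H4→d16:-→d17:-→d18:-→d19:-→d20:-→d21:-→d22:-→d23:-→d24:-→d25:-→d26:-→d27:-→d28:-→d29:-→d30:-→d31:-→d32:H3 -> H3
  - 242.1.163.0/24 clear@24
  lookup 181.58.62.250: bits 1 walk d0:-→d1:- -> no-route
  add 252.173.42.128/28 -> H2 at depth 28
  add 0.0.0.0/0 -> H2 at depth 0
  - 252.173.42.138/32 clear@32
  add 0.0.0.0/0 -> H5 at depth 0
  add 242.1.163.89/32 -> H4 at depth 32
  add 252.173.42.136/29 -> H1 at depth 29
  - 0.0.0.0/0 clear@0
  lookup 252.172.49.34: bits 111111001010110 walk d0:-→d1:-→d2:-→d3:-→d4:-→d5:-→d6:-→d7:-→d8:-→d9:-→d10:-→d11:-→d12:-→d13:-→d14:-→d15:H4 -> H4

== LOOKUPS ==
["H4","H5","H0","H5","H0","H0","H0","no-route","H5","H2","H3","no-route","H4"]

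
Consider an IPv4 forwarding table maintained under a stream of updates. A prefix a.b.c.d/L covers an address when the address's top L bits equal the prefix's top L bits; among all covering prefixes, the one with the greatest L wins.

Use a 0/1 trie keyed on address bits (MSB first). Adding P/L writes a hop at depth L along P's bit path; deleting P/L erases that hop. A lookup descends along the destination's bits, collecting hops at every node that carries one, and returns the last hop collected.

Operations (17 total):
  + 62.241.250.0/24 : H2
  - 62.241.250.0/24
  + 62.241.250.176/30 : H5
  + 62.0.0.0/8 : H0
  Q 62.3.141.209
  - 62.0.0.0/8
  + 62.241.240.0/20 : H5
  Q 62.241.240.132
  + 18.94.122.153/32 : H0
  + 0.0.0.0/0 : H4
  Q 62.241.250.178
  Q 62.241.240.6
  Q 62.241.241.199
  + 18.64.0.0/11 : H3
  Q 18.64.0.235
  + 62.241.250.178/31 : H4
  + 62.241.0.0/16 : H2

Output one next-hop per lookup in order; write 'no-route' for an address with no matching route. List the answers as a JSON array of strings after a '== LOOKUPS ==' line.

Trace:
  add 62.241.250.0/24 -> H2 at depth 24
  del 62.241.250.0/24 (clear depth 24)
  add 62.241.250.176/30 -> H5 at depth 30
  add 62.0.0.0/8 -> H0 at depth 8
  Q 62.3.141.209: descend 00111110 ; hops seen [H0] ; pick H0
  del 62.0.0.0/8 (clear depth 8)
  add 62.241.240.0/20 -> H5 at depth 20
  Q 62.241.240.132: descend 00111110111100011111 ; hops seen [H5] ; pick H5
  add 18.94.122.153/32 -> H0 at depth 32
  add 0.0.0.0/0 -> H4 at depth 0
  Q 62.241.250.178: descend 001111101111000111111010101100 ; hops seen [H4,H5,H5] ; pick H5
  Q 62.241.240.6: descend 00111110111100011111 ; hops seen [H4,H5] ; pick H5
  Q 62.241.241.199: descend 00111110111100011111 ; hops seen [H4,H5] ; pick H5
  add 18.64.0.0/11 -> H3 at depth 11
  Q 18.64.0.235: descend 00010010010 ; hops seen [H4,H3] ; pick H3
  add 62.241.250.178/31 -> H4 at depth 31
  add 62.241.0.0/16 -> H2 at depth 16

== LOOKUPS ==
["H0","H5","H5","H5","H5","H3"]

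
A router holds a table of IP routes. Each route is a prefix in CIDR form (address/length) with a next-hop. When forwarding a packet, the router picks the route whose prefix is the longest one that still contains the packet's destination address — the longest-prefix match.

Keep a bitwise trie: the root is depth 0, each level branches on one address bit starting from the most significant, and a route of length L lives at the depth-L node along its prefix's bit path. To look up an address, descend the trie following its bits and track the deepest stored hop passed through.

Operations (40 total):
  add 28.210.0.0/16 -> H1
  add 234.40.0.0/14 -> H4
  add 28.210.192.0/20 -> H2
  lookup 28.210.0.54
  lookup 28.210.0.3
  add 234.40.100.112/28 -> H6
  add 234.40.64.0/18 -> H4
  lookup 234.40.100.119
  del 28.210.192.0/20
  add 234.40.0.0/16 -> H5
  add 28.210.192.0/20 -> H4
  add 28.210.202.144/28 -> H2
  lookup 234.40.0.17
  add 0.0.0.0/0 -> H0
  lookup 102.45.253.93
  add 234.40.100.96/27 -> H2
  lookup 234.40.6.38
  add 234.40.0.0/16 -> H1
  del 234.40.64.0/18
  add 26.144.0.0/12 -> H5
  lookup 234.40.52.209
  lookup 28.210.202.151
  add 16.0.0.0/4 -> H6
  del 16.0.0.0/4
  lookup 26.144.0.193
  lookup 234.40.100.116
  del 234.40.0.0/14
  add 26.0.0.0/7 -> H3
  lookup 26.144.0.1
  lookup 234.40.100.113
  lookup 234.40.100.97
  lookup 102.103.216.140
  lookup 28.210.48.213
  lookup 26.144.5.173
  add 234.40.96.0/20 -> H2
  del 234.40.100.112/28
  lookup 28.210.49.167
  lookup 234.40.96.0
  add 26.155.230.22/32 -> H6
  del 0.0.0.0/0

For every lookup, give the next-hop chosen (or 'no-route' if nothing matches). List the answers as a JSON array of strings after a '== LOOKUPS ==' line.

Trace:
  + 28.210.0.0/16 (H1) depth=16
  + 234.40.0.0/14 (H4) depth=14
  + 28.210.192.0/20 (H2) depth=20
  lookup 28.210.0.54: bits 0001110011010010 walk d0:-→d1:-→d2:-→d3:-→d4:-→d5:-→d6:-→d7:-→d8:-→d9:-→d10:-→d11:-→d12:-→d13:-→d14:-→d15:-→d16:H1 -> H1
  lookup 28.210.0.3: bits 0001110011010010 walk d0:-→d1:-→d2:-→d3:-→d4:-→d5:-→d6:-→d7:-→d8:-→d9:-→d10:-→d11:-→d12:-→d13:-→d14:-→d15:-→d16:H1 -> H1
  + 234.40.100.112/28 (H6) depth=28
  + 234.40.64.0/18 (H4) depth=18
  lookup 234.40.100.119: bits 1110101000101000011001000111 walk d0:-→d1:-→d2:-→d3:-→d4:-→d5:-→d6:-→d7:-→d8:-→d9:-→d10:-→d11:-→d12:-→d13:-→d14:H4→d15:-→d16:-→d17:-→d18:H4→d19:-→d20:-→d21:-→d22:-→d23:-→d24:-→d25:-→d26:-→d27:-→d28:H6 -> H6
  del 28.210.192.0/20 (clear depth 20)
  + 234.40.0.0/16 (H5) depth=16
  + 28.210.192.0/20 (H4) depth=20
  + 28.210.202.144/28 (H2) depth=28
  lookup 234.40.0.17: bits 11101010001010000 walk d0:-→d1:-→d2:-→d3:-→d4:-→d5:-→d6:-→d7:-→d8:-→d9:-→d10:-→d11:-→d12:-→d13:-→d14:H4→d15:-→d16:H5→d17:- -> H5
  + 0.0.0.0/0 (H0) depth=0
  lookup 102.45.253.93: bits 0 walk d0:H0→d1:- -> H0
  + 234.40.100.96/27 (H2) depth=27
  lookup 234.40.6.38: bits 11101010001010000 walk d0:H0→d1:-→d2:-→d3:-→d4:-→d5:-→d6:-→d7:-→d8:-→d9:-→d10:-→d11:-→d12:-→d13:-→d14:H4→d15:-→d16:H5→d17:- -> H5
  + 234.40.0.0/16 (H1) depth=16
  del 234.40.64.0/18 (clear depth 18)
  + 26.144.0.0/12 (H5) depth=12
  lookup 234.40.52.209: bits 11101010001010000 walk d0:H0→d1:-→d2:-→d3:-→d4:-→d5:-→d6:-→d7:-→d8:-→d9:-→d10:-→d11:-→d12:-→d13:-→d14:H4→d15:-→d16:H1→d17:- -> H1
  lookup 28.210.202.151: bits 0001110011010010110010101001 walk d0:H0→d1:-→d2:-→d3:-→d4:-→d5:-→d6:-→d7:-→d8:-→d9:-→d10:-→d11:-→d12:-→d13:-→d14:-→d15:-→d16:H1→d17:-→d18:-→d19:-→d20:H4→d21:-→d22:-→d23:-→d24:-→d25:-→d26:-→d27:-→d28:H2 -> H2
  + 16.0.0.0/4 (H6) depth=4
  del 16.0.0.0/4 (clear depth 4)
  lookup 26.144.0.193: bits 000110101001 walk d0:H0→d1:-→d2:-→d3:-→d4:-→d5:-→d6:-→d7:-→d8:-→d9:-→d10:-→d11:-→d12:H5 -> H5
  lookup 234.40.100.116: bits 1110101000101000011001000111 walk d0:H0→d1:-→d2:-→d3:-→d4:-→d5:-→d6:-→d7:-→d8:-→d9:-→d10:-→d11:-→d12:-→d13:-→d14:H4→d15:-→d16:H1→d17:-→d18:-→d19:-→d20:-→d21:-→d22:-→d23:-→d24:-→d25:-→d26:-→d27:H2→d28:H6 -> H6
  del 234.40.0.0/14 (clear depth 14)
  + 26.0.0.0/7 (H3) depth=7
  lookup 26.144.0.1: bits 000110101001 walk d0:H0→d1:-→d2:-→d3:-→d4:-→d5:-→d6:-→d7:H3→d8:-→d9:-→d10:-→d11:-→d12:H5 -> H5
  lookup 234.40.100.113: bits 1110101000101000011001000111 walk d0:H0→d1:-→d2:-→d3:-→d4:-→d5:-→d6:-→d7:-→d8:-→d9:-→d10:-→d11:-→d12:-→d13:-→d14:-→d15:-→d16:H1→d17:-→d18:-→d19:-→d20:-→d21:-→d22:-→d23:-→d24:-→d25:-→d26:-→d27:H2→d28:H6 -> H6
  lookup 234.40.100.97: bits 111010100010100001100100011 walk d0:H0→d1:-→d2:-→d3:-→d4:-→d5:-→d6:-→d7:-→d8:-→d9:-→d10:-→d11:-→d12:-→d13:-→d14:-→d15:-→d16:H1→d17:-→d18:-→d19:-→d20:-→d21:-→d22:-→d23:-→d24:-→d25:-→d26:-→d27:H2 -> H2
  lookup 102.103.216.140: bits 0 walk d0:H0→d1:- -> H0
  lookup 28.210.48.213: bits 0001110011010010 walk d0:H0→d1:-→d2:-→d3:-→d4:-→d5:-→d6:-→d7:-→d8:-→d9:-→d10:-→d11:-→d12:-→d13:-→d14:-→d15:-→d16:H1 -> H1
  lookup 26.144.5.173: bits 000110101001 walk d0:H0→d1:-→d2:-→d3:-→d4:-→d5:-→d6:-→d7:H3→d8:-→d9:-→d10:-→d11:-→d12:H5 -> H5
  + 234.40.96.0/20 (H2) depth=20
  del 234.40.100.112/28 (clear depth 28)
  lookup 28.210.49.167: bits 0001110011010010 walk d0:H0→d1:-→d2:-→d3:-→d4:-→d5:-→d6:-→d7:-→d8:-→d9:-→d10:-→d11:-→d12:-→d13:-→d14:-→d15:-→d16:H1 -> H1
  lookup 234.40.96.0: bits 111010100010100001100 walk d0:H0→d1:-→d2:-→d3:-→d4:-→d5:-→d6:-→d7:-→d8:-→d9:-→d10:-→d11:-→d12:-→d13:-→d14:-→d15:-→d16:H1→d17:-→d18:-→d19:-→d20:H2→d21:- -> H2
  + 26.155.230.22/32 (H6) depth=32
  del 0.0.0.0/0 (clear depth 0)

== LOOKUPS ==
["H1","H1","H6","H5","H0","H5","H1","H2","H5","H6","H5","H6","H2","H0","H1","H5","H1","H2"]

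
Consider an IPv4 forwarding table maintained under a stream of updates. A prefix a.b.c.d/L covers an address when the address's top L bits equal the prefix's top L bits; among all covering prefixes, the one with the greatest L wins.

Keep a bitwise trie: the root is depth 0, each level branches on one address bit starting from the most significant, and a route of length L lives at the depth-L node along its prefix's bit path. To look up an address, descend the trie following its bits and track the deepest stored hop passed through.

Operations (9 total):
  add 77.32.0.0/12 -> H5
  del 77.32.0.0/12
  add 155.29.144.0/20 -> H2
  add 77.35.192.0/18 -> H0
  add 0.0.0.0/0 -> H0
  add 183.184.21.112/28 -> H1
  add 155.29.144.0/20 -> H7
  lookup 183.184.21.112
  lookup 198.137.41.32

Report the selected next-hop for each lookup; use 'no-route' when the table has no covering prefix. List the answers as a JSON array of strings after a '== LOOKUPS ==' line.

Trace:
  add 77.32.0.0/12 -> H5 at depth 12
  - 77.32.0.0/12 clear@12
  add 155.29.144.0/20 -> H2 at depth 20
  add 77.35.192.0/18 -> H0 at depth 18
  add 0.0.0.0/0 -> H0 at depth 0
  add 183.184.21.112/28 -> H1 at depth 28
  add 155.29.144.0/20 -> H7 at depth 20
  Q 183.184.21.112: descend 1011011110111000000101010111 ; hops seen [H0,H1] ; pick H1
  Q 198.137.41.32: descend 1 ; hops seen [H0] ; pick H0

== LOOKUPS ==
["H1","H0"]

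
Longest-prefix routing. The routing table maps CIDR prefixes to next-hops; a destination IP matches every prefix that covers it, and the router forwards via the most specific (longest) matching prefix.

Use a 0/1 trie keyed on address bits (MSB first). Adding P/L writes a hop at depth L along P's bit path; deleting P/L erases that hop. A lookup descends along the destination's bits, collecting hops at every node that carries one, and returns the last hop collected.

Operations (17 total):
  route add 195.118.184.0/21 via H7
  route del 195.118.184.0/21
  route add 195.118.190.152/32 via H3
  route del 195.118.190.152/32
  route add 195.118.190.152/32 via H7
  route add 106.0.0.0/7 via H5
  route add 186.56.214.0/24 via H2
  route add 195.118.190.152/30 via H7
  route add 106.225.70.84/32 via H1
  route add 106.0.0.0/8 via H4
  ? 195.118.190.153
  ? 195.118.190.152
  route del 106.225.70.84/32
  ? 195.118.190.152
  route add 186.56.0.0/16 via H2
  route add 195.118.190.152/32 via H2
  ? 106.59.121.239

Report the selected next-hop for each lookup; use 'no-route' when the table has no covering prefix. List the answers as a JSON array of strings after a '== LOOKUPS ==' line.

Trace:
  + 195.118.184.0/21 (H7) depth=21
  - 195.118.184.0/21 clear@21
  + 195.118.190.152/32 (H3) depth=32
  - 195.118.190.152/32 clear@32
  + 195.118.190.152/32 (H7) depth=32
  + 106.0.0.0/7 (H5) depth=7
  + 186.56.214.0/24 (H2) depth=24
  + 195.118.190.152/30 (H7) depth=30
  + 106.225.70.84/32 (H1) depth=32
  + 106.0.0.0/8 (H4) depth=8
  lookup 195.118.190.153: bits 1100001101110110101111101001100 walk d0:-→d1:-→d2:-→d3:-→d4:-→d5:-→d6:-→d7:-→d8:-→d9:-→d10:-→d11:-→d12:-→d13:-→d14:-→d15:-→d16:-→d17:-→d18:-→d19:-→d20:-→d21:-→d22:-→d23:-→d24:-→d25:-→d26:-→d27:-→d28:-→d29:-→d30:H7→d31:- -> H7
  lookup 195.118.190.152: bits 11000011011101101011111010011000 walk d0:-→d1:-→d2:-→d3:-→d4:-→d5:-→d6:-→d7:-→d8:-→d9:-→d10:-→d11:-→d12:-→d13:-→d14:-→d15:-→d16:-→d17:-→d18:-→d19:-→d20:-→d21:-→d22:-→d23:-→d24:-→d25:-→d26:-→d27:-→d28:-→d29:-→d30:H7→d31:-→d32:H7 -> H7
  - 106.225.70.84/32 clear@32
  lookup 195.118.190.152: bits 11000011011101101011111010011000 walk d0:-→d1:-→d2:-→d3:-→d4:-→d5:-→d6:-→d7:-→d8:-→d9:-→d10:-→d11:-→d12:-→d13:-→d14:-→d15:-→d16:-→d17:-→d18:-→d19:-→d20:-→d21:-→d22:-→d23:-→d24:-→d25:-→d26:-→d27:-→d28:-→d29:-→d30:H7→d31:-→d32:H7 -> H7
  + 186.56.0.0/16 (H2) depth=16
  + 195.118.190.152/32 (H2) depth=32
  lookup 106.59.121.239: bits 01101010 walk d0:-→d1:-→d2:-→d3:-→d4:-→d5:-→d6:-→d7:H5→d8:H4 -> H4

== LOOKUPS ==
["H7","H7","H7","H4"]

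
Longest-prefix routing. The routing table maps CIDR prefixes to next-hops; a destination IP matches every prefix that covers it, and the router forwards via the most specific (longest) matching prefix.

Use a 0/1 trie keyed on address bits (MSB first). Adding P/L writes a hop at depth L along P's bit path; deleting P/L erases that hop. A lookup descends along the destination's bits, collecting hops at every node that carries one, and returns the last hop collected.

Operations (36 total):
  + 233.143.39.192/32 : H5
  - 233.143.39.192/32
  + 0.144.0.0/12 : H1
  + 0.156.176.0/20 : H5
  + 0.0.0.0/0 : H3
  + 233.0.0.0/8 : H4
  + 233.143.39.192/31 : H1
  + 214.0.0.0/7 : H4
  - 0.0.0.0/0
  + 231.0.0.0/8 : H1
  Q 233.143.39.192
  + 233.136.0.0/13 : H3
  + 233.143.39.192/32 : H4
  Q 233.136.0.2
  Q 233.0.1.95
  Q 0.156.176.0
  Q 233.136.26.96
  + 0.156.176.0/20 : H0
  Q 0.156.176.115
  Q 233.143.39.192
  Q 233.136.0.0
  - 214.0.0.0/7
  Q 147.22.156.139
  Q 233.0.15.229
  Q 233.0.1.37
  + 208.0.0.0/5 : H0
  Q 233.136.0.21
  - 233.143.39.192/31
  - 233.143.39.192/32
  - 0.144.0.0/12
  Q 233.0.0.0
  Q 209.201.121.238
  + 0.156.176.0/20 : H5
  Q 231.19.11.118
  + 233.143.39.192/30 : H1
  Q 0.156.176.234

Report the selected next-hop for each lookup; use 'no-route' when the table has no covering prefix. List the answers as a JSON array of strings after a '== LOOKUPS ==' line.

Trace:
  + 233.143.39.192/32 (H5) depth=32
  - 233.143.39.192/32 clear@32
  + 0.144.0.0/12 (H1) depth=12
  + 0.156.176.0/20 (H5) depth=20
  + 0.0.0.0/0 (H3) depth=0
  + 233.0.0.0/8 (H4) depth=8
  + 233.143.39.192/31 (H1) depth=31
  + 214.0.0.0/7 (H4) depth=7
  - 0.0.0.0/0 clear@0
  + 231.0.0.0/8 (H1) depth=8
  lookup 233.143.39.192: bits 11101001100011110010011111000000 walk d0:-→d1:-→d2:-→d3:-→d4:-→d5:-→d6:-→d7:-→d8:H4→d9:-→d10:-→d11:-→d12:-→d13:-→d14:-→d15:-→d16:-→d17:-→d18:-→d19:-→d20:-→d21:-→d22:-→d23:-→d24:-→d25:-→d26:-→d27:-→d28:-→d29:-→d30:-→d31:H1→d32:- -> H1
  + 233.136.0.0/13 (H3) depth=13
  + 233.143.39.192/32 (H4) depth=32
  lookup 233.136.0.2: bits 1110100110001 walk d0:-→d1:-→d2:-→d3:-→d4:-→d5:-→d6:-→d7:-→d8:H4→d9:-→d10:-→d11:-→d12:-→d13:H3 -> H3
  lookup 233.0.1.95: bits 11101001 walk d0:-→d1:-→d2:-→d3:-→d4:-→d5:-→d6:-→d7:-→d8:H4 -> H4
  lookup 0.156.176.0: bits 00000000100111001011 walk d0:-→d1:-→d2:-→d3:-→d4:-→d5:-→d6:-→d7:-→d8:-→d9:-→d10:-→d11:-→d12:H1→d13:-→d14:-→d15:-→d16:-→d17:-→d18:-→d19:-→d20:H5 -> H5
  lookup 233.136.26.96: bits 1110100110001 walk d0:-→d1:-→d2:-→d3:-→d4:-→d5:-→d6:-→d7:-→d8:H4→d9:-→d10:-→d11:-→d12:-→d13:H3 -> H3
  + 0.156.176.0/20 (H0) depth=20
  lookup 0.156.176.115: bits 00000000100111001011 walk d0:-→d1:-→d2:-→d3:-→d4:-→d5:-→d6:-→d7:-→d8:-→d9:-→d10:-→d11:-→d12:H1→d13:-→d14:-→d15:-→d16:-→d17:-→d18:-→d19:-→d20:H0 -> H0
  lookup 233.143.39.192: bits 11101001100011110010011111000000 walk d0:-→d1:-→d2:-→d3:-→d4:-→d5:-→d6:-→d7:-→d8:H4→d9:-→d10:-→d11:-→d12:-→d13:H3→d14:-→d15:-→d16:-→d17:-→d18:-→d19:-→d20:-→d21:-→d22:-→d23:-→d24:-→d25:-→d26:-→d27:-→d28:-→d29:-→d30:-→d31:H1→d32:H4 -> H4
  lookup 233.136.0.0: bits 1110100110001 walk d0:-→d1:-→d2:-→d3:-→d4:-→d5:-→d6:-→d7:-→d8:H4→d9:-→d10:-→d11:-→d12:-→d13:H3 -> H3
  - 214.0.0.0/7 clear@7
  lookup 147.22.156.139: bits 1 walk d0:-→d1:- -> no-route
  lookup 233.0.15.229: bits 11101001 walk d0:-→d1:-→d2:-→d3:-→d4:-→d5:-→d6:-→d7:-→d8:H4 -> H4
  lookup 233.0.1.37: bits 11101001 walk d0:-→d1:-→d2:-→d3:-→d4:-→d5:-→d6:-→d7:-→d8:H4 -> H4
  + 208.0.0.0/5 (H0) depth=5
  lookup 233.136.0.21: bits 1110100110001 walk d0:-→d1:-→d2:-→d3:-→d4:-→d5:-→d6:-→d7:-→d8:H4→d9:-→d10:-→d11:-→d12:-→d13:H3 -> H3
  - 233.143.39.192/31 clear@31
  - 233.143.39.192/32 clear@32
  - 0.144.0.0/12 clear@12
  lookup 233.0.0.0: bits 11101001 walk d0:-→d1:-→d2:-→d3:-→d4:-→d5:-→d6:-→d7:-→d8:H4 -> H4
  lookup 209.201.121.238: bits 11010 walk d0:-→d1:-→d2:-→d3:-→d4:-→d5:H0 -> H0
  + 0.156.176.0/20 (H5) depth=20
  lookup 231.19.11.118: bits 11100111 walk d0:-→d1:-→d2:-→d3:-→d4:-→d5:-→d6:-→d7:-→d8:H1 -> H1
  + 233.143.39.192/30 (H1) depth=30
  lookup 0.156.176.234: bits 00000000100111001011 walk d0:-→d1:-→d2:-→d3:-→d4:-→d5:-→d6:-→d7:-→d8:-→d9:-→d10:-→d11:-→d12:-→d13:-→d14:-→d15:-→d16:-→d17:-→d18:-→d19:-→d20:H5 -> H5

== LOOKUPS ==
["H1","H3","H4","H5","H3","H0","H4","H3","no-route","H4","H4","H3","H4","H0","H1","H5"]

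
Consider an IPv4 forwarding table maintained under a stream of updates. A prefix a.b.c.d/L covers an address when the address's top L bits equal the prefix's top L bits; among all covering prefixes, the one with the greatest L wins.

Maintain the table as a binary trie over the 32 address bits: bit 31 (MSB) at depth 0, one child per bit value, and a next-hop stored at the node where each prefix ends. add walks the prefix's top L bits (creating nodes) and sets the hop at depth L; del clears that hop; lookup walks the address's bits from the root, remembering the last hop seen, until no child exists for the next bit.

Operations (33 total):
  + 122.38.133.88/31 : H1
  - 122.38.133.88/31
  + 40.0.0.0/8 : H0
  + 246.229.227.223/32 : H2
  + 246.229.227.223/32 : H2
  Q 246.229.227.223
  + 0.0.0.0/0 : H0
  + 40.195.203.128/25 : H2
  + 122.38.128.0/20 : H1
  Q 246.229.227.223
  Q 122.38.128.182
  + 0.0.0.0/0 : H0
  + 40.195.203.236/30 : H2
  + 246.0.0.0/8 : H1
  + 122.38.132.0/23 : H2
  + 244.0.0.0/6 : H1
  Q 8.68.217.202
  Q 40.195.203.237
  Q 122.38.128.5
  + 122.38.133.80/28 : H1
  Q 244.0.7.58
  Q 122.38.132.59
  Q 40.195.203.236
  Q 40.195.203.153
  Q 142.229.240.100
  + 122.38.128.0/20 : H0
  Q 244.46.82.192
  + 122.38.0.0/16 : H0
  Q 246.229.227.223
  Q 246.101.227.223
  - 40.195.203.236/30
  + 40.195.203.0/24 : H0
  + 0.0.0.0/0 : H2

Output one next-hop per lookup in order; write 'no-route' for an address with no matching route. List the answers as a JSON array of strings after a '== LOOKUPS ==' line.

Trace:
  add 122.38.133.88/31 -> H1 at depth 31
  del 122.38.133.88/31 (clear depth 31)
  add 40.0.0.0/8 -> H0 at depth 8
  add 246.229.227.223/32 -> H2 at depth 32
  add 246.229.227.223/32 -> H2 at depth 32
  lookup 246.229.227.223: bits 11110110111001011110001111011111 walk d0:-→d1:-→d2:-→d3:-→d4:-→d5:-→d6:-→d7:-→d8:-→d9:-→d10:-→d11:-→d12:-→d13:-→d14:-→d15:-→d16:-→d17:-→d18:-→d19:-→d20:-→d21:-→d22:-→d23:-→d24:-→d25:-→d26:-→d27:-→d28:-→d29:-→d30:-→d31:-→d32:H2 -> H2
  add 0.0.0.0/0 -> H0 at depth 0
  add 40.195.203.128/25 -> H2 at depth 25
  add 122.38.128.0/20 -> H1 at depth 20
  lookup 246.229.227.223: bits 11110110111001011110001111011111 walk d0:H0→d1:-→d2:-→d3:-→d4:-→d5:-→d6:-→d7:-→d8:-→d9:-→d10:-→d11:-→d12:-→d13:-→d14:-→d15:-→d16:-→d17:-→d18:-→d19:-→d20:-→d21:-→d22:-→d23:-→d24:-→d25:-→d26:-→d27:-→d28:-→d29:-→d30:-→d31:-→d32:H2 -> H2
  lookup 122.38.128.182: bits 011110100010011010000 walk d0:H0→d1:-→d2:-→d3:-→d4:-→d5:-→d6:-→d7:-→d8:-→d9:-→d10:-→d11:-→d12:-→d13:-→d14:-→d15:-→d16:-→d17:-→d18:-→d19:-→d20:H1→d21:- -> H1
  add 0.0.0.0/0 -> H0 at depth 0
  add 40.195.203.236/30 -> H2 at depth 30
  add 246.0.0.0/8 -> H1 at depth 8
  add 122.38.132.0/23 -> H2 at depth 23
  add 244.0.0.0/6 -> H1 at depth 6
  lookup 8.68.217.202: bits 00 walk d0:H0→d1:-→d2:- -> H0
  lookup 40.195.203.237: bits 001010001100001111001011111011 walk d0:H0→d1:-→d2:-→d3:-→d4:-→d5:-→d6:-→d7:-→d8:H0→d9:-→d10:-→d11:-→d12:-→d13:-→d14:-→d15:-→d16:-→d17:-→d18:-→d19:-→d20:-→d21:-→d22:-→d23:-→d24:-→d25:H2→d26:-→d27:-→d28:-→d29:-→d30:H2 -> H2
  lookup 122.38.128.5: bits 011110100010011010000 walk d0:H0→d1:-→d2:-→d3:-→d4:-→d5:-→d6:-→d7:-→d8:-→d9:-→d10:-→d11:-→d12:-→d13:-→d14:-→d15:-→d16:-→d17:-→d18:-→d19:-→d20:H1→d21:- -> H1
  add 122.38.133.80/28 -> H1 at depth 28
  lookup 244.0.7.58: bits 111101 walk d0:H0→d1:-→d2:-→d3:-→d4:-→d5:-→d6:H1 -> H1
  lookup 122.38.132.59: bits 01111010001001101000010 walk d0:H0→d1:-→d2:-→d3:-→d4:-→d5:-→d6:-→d7:-→d8:-→d9:-→d10:-→d11:-→d12:-→d13:-→d14:-→d15:-→d16:-→d17:-→d18:-→d19:-→d20:H1→d21:-→d22:-→d23:H2 -> H2
  lookup 40.195.203.236: bits 001010001100001111001011111011 walk d0:H0→d1:-→d2:-→d3:-→d4:-→d5:-→d6:-→d7:-→d8:H0→d9:-→d10:-→d11:-→d12:-→d13:-→d14:-→d15:-→d16:-→d17:-→d18:-→d19:-→d20:-→d21:-→d22:-→d23:-→d24:-→d25:H2→d26:-→d27:-→d28:-→d29:-→d30:H2 -> H2
  lookup 40.195.203.153: bits 0010100011000011110010111 walk d0:H0→d1:-→d2:-→d3:-→d4:-→d5:-→d6:-→d7:-→d8:H0→d9:-→d10:-→d11:-→d12:-→d13:-→d14:-→d15:-→d16:-→d17:-→d18:-→d19:-→d20:-→d21:-→d22:-→d23:-→d24:-→d25:H2 -> H2
  lookup 142.229.240.100: bits 1 walk d0:H0→d1:- -> H0
  add 122.38.128.0/20 -> H0 at depth 20
  lookup 244.46.82.192: bits 111101 walk d0:H0→d1:-→d2:-→d3:-→d4:-→d5:-→d6:H1 -> H1
  add 122.38.0.0/16 -> H0 at depth 16
  lookup 246.229.227.223: bits 11110110111001011110001111011111 walk d0:H0→d1:-→d2:-→d3:-→d4:-→d5:-→d6:H1→d7:-→d8:H1→d9:-→d10:-→d11:-→d12:-→d13:-→d14:-→d15:-→d16:-→d17:-→d18:-→d19:-→d20:-→d21:-→d22:-→d23:-→d24:-→d25:-→d26:-→d27:-→d28:-→d29:-→d30:-→d31:-→d32:H2 -> H2
  lookup 246.101.227.223: bits 11110110 walk d0:H0→d1:-→d2:-→d3:-→d4:-→d5:-→d6:H1→d7:-→d8:H1 -> H1
  del 40.195.203.236/30 (clear depth 30)
  add 40.195.203.0/24 -> H0 at depth 24
  add 0.0.0.0/0 -> H2 at depth 0

== LOOKUPS ==
["H2","H2","H1","H0","H2","H1","H1","H2","H2","H2","H0","H1","H2","H1"]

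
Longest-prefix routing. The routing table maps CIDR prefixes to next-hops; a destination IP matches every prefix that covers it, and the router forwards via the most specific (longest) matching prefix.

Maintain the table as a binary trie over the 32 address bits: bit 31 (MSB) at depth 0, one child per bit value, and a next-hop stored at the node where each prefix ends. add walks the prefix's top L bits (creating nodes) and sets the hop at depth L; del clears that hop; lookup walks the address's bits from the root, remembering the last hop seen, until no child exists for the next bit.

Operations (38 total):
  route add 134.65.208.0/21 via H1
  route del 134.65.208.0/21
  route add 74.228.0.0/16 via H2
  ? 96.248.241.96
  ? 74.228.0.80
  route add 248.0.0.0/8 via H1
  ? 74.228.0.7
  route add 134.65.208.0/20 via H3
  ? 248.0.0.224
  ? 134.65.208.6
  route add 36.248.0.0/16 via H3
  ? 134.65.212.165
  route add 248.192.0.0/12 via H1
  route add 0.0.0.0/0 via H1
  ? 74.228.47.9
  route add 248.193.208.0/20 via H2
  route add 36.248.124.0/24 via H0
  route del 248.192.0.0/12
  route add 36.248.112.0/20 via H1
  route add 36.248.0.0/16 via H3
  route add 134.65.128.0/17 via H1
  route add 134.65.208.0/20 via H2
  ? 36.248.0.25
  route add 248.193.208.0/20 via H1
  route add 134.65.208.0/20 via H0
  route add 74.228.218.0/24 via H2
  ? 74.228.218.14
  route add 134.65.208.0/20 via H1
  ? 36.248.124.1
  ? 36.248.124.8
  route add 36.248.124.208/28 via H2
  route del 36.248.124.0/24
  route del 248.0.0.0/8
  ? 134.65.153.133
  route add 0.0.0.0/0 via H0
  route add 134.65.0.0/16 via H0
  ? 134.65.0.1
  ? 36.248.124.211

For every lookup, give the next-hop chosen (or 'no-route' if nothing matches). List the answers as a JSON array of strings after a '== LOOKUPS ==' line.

Apply in order:
  add 134.65.208.0/21 -> H1 at depth 21
  - 134.65.208.0/21 clear@21
  add 74.228.0.0/16 -> H2 at depth 16
  lookup 96.248.241.96: bits 01 walk d0:-→d1:-→d2:- -> no-route
  lookup 74.228.0.80: bits 0100101011100100 walk d0:-→d1:-→d2:-→d3:-→d4:-→d5:-→d6:-→d7:-→d8:-→d9:-→d10:-→d11:-→d12:-→d13:-→d14:-→d15:-→d16:H2 -> H2
  add 248.0.0.0/8 -> H1 at depth 8
  lookup 74.228.0.7: bits 0100101011100100 walk d0:-→d1:-→d2:-→d3:-→d4:-→d5:-→d6:-→d7:-→d8:-→d9:-→d10:-→d11:-→d12:-→d13:-→d14:-→d15:-→d16:H2 -> H2
  add 134.65.208.0/20 -> H3 at depth 20
  lookup 248.0.0.224: bits 11111000 walk d0:-→d1:-→d2:-→d3:-→d4:-→d5:-→d6:-→d7:-→d8:H1 -> H1
  lookup 134.65.208.6: bits 100001100100000111010 walk d0:-→d1:-→d2:-→d3:-→d4:-→d5:-→d6:-→d7:-→d8:-→d9:-→d10:-→d11:-→d12:-→d13:-→d14:-→d15:-→d16:-→d17:-→d18:-→d19:-→d20:H3→d21:- -> H3
  add 36.248.0.0/16 -> H3 at depth 16
  lookup 134.65.212.165: bits 100001100100000111010 walk d0:-→d1:-→d2:-→d3:-→d4:-→d5:-→d6:-→d7:-→d8:-→d9:-→d10:-→d11:-→d12:-→d13:-→d14:-→d15:-→d16:-→d17:-→d18:-→d19:-→d20:H3→d21:- -> H3
  add 248.192.0.0/12 -> H1 at depth 12
  add 0.0.0.0/0 -> H1 at depth 0
  lookup 74.228.47.9: bits 0100101011100100 walk d0:H1→d1:-→d2:-→d3:-→d4:-→d5:-→d6:-→d7:-→d8:-→d9:-→d10:-→d11:-→d12:-→d13:-→d14:-→d15:-→d16:H2 -> H2
  add 248.193.208.0/20 -> H2 at depth 20
  add 36.248.124.0/24 -> H0 at depth 24
  - 248.192.0.0/12 clear@12
  add 36.248.112.0/20 -> H1 at depth 20
  add 36.248.0.0/16 -> H3 at depth 16
  add 134.65.128.0/17 -> H1 at depth 17
  add 134.65.208.0/20 -> H2 at depth 20
  lookup 36.248.0.25: bits 00100100111110000 walk d0:H1→d1:-→d2:-→d3:-→d4:-→d5:-→d6:-→d7:-→d8:-→d9:-→d10:-→d11:-→d12:-→d13:-→d14:-→d15:-→d16:H3→d17:- -> H3
  add 248.193.208.0/20 -> H1 at depth 20
  add 134.65.208.0/20 -> H0 at depth 20
  add 74.228.218.0/24 -> H2 at depth 24
  lookup 74.228.218.14: bits 010010101110010011011010 walk d0:H1→d1:-→d2:-→d3:-→d4:-→d5:-→d6:-→d7:-→d8:-→d9:-→d10:-→d11:-→d12:-→d13:-→d14:-→d15:-→d16:H2→d17:-→d18:-→d19:-→d20:-→d21:-→d22:-→d23:-→d24:H2 -> H2
  add 134.65.208.0/20 -> H1 at depth 20
  lookup 36.248.124.1: bits 001001001111100001111100 walk d0:H1→d1:-→d2:-→d3:-→d4:-→d5:-→d6:-→d7:-→d8:-→d9:-→d10:-→d11:-→d12:-→d13:-→d14:-→d15:-→d16:H3→d17:-→d18:-→d19:-→d20:H1→d21:-→d22:-→d23:-→d24:H0 -> H0
  lookup 36.248.124.8: bits 001001001111100001111100 walk d0:H1→d1:-→d2:-→d3:-→d4:-→d5:-→d6:-→d7:-→d8:-→d9:-→d10:-→d11:-→d12:-→d13:-→d14:-→d15:-→d16:H3→d17:-→d18:-→d19:-→d20:H1→d21:-→d22:-→d23:-→d24:H0 -> H0
  add 36.248.124.208/28 -> H2 at depth 28
  - 36.248.124.0/24 clear@24
  - 248.0.0.0/8 clear@8
  lookup 134.65.153.133: bits 10000110010000011 walk d0:H1→d1:-→d2:-→d3:-→d4:-→d5:-→d6:-→d7:-→d8:-→d9:-→d10:-→d11:-→d12:-→d13:-→d14:-→d15:-→d16:-→d17:H1 -> H1
  add 0.0.0.0/0 -> H0 at depth 0
  add 134.65.0.0/16 -> H0 at depth 16
  lookup 134.65.0.1: bits 1000011001000001 walk d0:H0→d1:-→d2:-→d3:-→d4:-→d5:-→d6:-→d7:-→d8:-→d9:-→d10:-→d11:-→d12:-→d13:-→d14:-→d15:-→d16:H0 -> H0
  lookup 36.248.124.211: bits 0010010011111000011111001101 walk d0:H0→d1:-→d2:-→d3:-→d4:-→d5:-→d6:-→d7:-→d8:-→d9:-→d10:-→d11:-→d12:-→d13:-→d14:-→d15:-→d16:H3→d17:-→d18:-→d19:-→d20:H1→d21:-→d22:-→d23:-→d24:-→d25:-→d26:-→d27:-→d28:H2 -> H2

== LOOKUPS ==
["no-route","H2","H2","H1","H3","H3","H2","H3","H2","H0","H0","H1","H0","H2"]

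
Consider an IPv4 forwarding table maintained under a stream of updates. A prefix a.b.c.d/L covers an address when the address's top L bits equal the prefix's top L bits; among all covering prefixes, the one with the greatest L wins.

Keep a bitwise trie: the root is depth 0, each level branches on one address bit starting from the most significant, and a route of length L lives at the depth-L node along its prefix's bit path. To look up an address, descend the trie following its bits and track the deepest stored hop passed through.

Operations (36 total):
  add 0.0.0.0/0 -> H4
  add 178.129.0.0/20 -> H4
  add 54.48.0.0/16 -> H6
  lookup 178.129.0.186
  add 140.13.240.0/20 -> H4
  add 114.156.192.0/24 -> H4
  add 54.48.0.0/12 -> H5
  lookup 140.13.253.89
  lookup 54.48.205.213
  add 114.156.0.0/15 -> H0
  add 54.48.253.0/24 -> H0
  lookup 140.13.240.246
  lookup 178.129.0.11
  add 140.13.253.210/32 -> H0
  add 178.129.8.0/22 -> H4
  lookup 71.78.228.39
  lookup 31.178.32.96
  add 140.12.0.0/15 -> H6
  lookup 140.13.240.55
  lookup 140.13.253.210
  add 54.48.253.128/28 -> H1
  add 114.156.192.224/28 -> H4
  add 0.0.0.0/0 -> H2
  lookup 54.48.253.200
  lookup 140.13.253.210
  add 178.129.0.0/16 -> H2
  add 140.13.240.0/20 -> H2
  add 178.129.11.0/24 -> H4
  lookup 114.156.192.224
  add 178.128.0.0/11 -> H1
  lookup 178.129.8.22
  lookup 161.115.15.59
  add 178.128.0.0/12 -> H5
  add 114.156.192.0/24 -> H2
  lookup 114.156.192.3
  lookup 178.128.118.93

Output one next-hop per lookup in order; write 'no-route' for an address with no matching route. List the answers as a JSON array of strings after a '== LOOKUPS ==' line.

Process each operation:
  add 0.0.0.0/0 -> H4 at depth 0
  add 178.129.0.0/20 -> H4 at depth 20
  add 54.48.0.0/16 -> H6 at depth 16
  lookup 178.129.0.186: bits 10110010100000010000 walk d0:H4→d1:-→d2:-→d3:-→d4:-→d5:-→d6:-→d7:-→d8:-→d9:-→d10:-→d11:-→d12:-→d13:-→d14:-→d15:-→d16:-→d17:-→d18:-→d19:-→d20:H4 -> H4
  add 140.13.240.0/20 -> H4 at depth 20
  add 114.156.192.0/24 -> H4 at depth 24
  add 54.48.0.0/12 -> H5 at depth 12
  lookup 140.13.253.89: bits 10001100000011011111 walk d0:H4→d1:-→d2:-→d3:-→d4:-→d5:-→d6:-→d7:-→d8:-→d9:-→d10:-→d11:-→d12:-→d13:-→d14:-→d15:-→d16:-→d17:-→d18:-→d19:-→d20:H4 -> H4
  lookup 54.48.205.213: bits 0011011000110000 walk d0:H4→d1:-→d2:-→d3:-→d4:-→d5:-→d6:-→d7:-→d8:-→d9:-→d10:-→d11:-→d12:H5→d13:-→d14:-→d15:-→d16:H6 -> H6
  add 114.156.0.0/15 -> H0 at depth 15
  add 54.48.253.0/24 -> H0 at depth 24
  lookup 140.13.240.246: bits 10001100000011011111 walk d0:H4→d1:-→d2:-→d3:-→d4:-→d5:-→d6:-→d7:-→d8:-→d9:-→d10:-→d11:-→d12:-→d13:-→d14:-→d15:-→d16:-→d17:-→d18:-→d19:-→d20:H4 -> H4
  lookup 178.129.0.11: bits 10110010100000010000 walk d0:H4→d1:-→d2:-→d3:-→d4:-→d5:-→d6:-→d7:-→d8:-→d9:-→d10:-→d11:-→d12:-→d13:-→d14:-→d15:-→d16:-→d17:-→d18:-→d19:-→d20:H4 -> H4
  add 140.13.253.210/32 -> H0 at depth 32
  add 178.129.8.0/22 -> H4 at depth 22
  lookup 71.78.228.39: bits 01 walk d0:H4→d1:-→d2:- -> H4
  lookup 31.178.32.96: bits 00 walk d0:H4→d1:-→d2:- -> H4
  add 140.12.0.0/15 -> H6 at depth 15
  lookup 140.13.240.55: bits 10001100000011011111 walk d0:H4→d1:-→d2:-→d3:-→d4:-→d5:-→d6:-→d7:-→d8:-→d9:-→d10:-→d11:-→d12:-→d13:-→d14:-→d15:H6→d16:-→d17:-→d18:-→d19:-→d20:H4 -> H4
  lookup 140.13.253.210: bits 10001100000011011111110111010010 walk d0:H4→d1:-→d2:-→d3:-→d4:-→d5:-→d6:-→d7:-→d8:-→d9:-→d10:-→d11:-→d12:-→d13:-→d14:-→d15:H6→d16:-→d17:-→d18:-→d19:-→d20:H4→d21:-→d22:-→d23:-→d24:-→d25:-→d26:-→d27:-→d28:-→d29:-→d30:-→d31:-→d32:H0 -> H0
  add 54.48.253.128/28 -> H1 at depth 28
  add 114.156.192.224/28 -> H4 at depth 28
  add 0.0.0.0/0 -> H2 at depth 0
  lookup 54.48.253.200: bits 0011011000110000111111011 walk d0:H2→d1:-→d2:-→d3:-→d4:-→d5:-→d6:-→d7:-→d8:-→d9:-→d10:-→d11:-→d12:H5→d13:-→d14:-→d15:-→d16:H6→d17:-→d18:-→d19:-→d20:-→d21:-→d22:-→d23:-→d24:H0→d25:- -> H0
  lookup 140.13.253.210: bits 10001100000011011111110111010010 walk d0:H2→d1:-→d2:-→d3:-→d4:-→d5:-→d6:-→d7:-→d8:-→d9:-→d10:-→d11:-→d12:-→d13:-→d14:-→d15:H6→d16:-→d17:-→d18:-→d19:-→d20:H4→d21:-→d22:-→d23:-→d24:-→d25:-→d26:-→d27:-→d28:-→d29:-→d30:-→d31:-→d32:H0 -> H0
  add 178.129.0.0/16 -> H2 at depth 16
  add 140.13.240.0/20 -> H2 at depth 20
  add 178.129.11.0/24 -> H4 at depth 24
  lookup 114.156.192.224: bits 0111001010011100110000001110 walk d0:H2→d1:-→d2:-→d3:-→d4:-→d5:-→d6:-→d7:-→d8:-→d9:-→d10:-→d11:-→d12:-→d13:-→d14:-→d15:H0→d16:-→d17:-→d18:-→d19:-→d20:-→d21:-→d22:-→d23:-→d24:H4→d25:-→d26:-→d27:-→d28:H4 -> H4
  add 178.128.0.0/11 -> H1 at depth 11
  lookup 178.129.8.22: bits 1011001010000001000010 walk d0:H2→d1:-→d2:-→d3:-→d4:-→d5:-→d6:-→d7:-→d8:-→d9:-→d10:-→d11:H1→d12:-→d13:-→d14:-→d15:-→d16:H2→d17:-→d18:-→d19:-→d20:H4→d21:-→d22:H4 -> H4
  lookup 161.115.15.59: bits 101 walk d0:H2→d1:-→d2:-→d3:- -> H2
  add 178.128.0.0/12 -> H5 at depth 12
  add 114.156.192.0/24 -> H2 at depth 24
  lookup 114.156.192.3: bits 011100101001110011000000 walk d0:H2→d1:-→d2:-→d3:-→d4:-→d5:-→d6:-→d7:-→d8:-→d9:-→d10:-→d11:-→d12:-→d13:-→d14:-→d15:H0→d16:-→d17:-→d18:-→d19:-→d20:-→d21:-→d22:-→d23:-→d24:H2 -> H2
  lookup 178.128.118.93: bits 101100101000000 walk d0:H2→d1:-→d2:-→d3:-→d4:-→d5:-→d6:-→d7:-→d8:-→d9:-→d10:-→d11:H1→d12:H5→d13:-→d14:-→d15:- -> H5

== LOOKUPS ==
["H4","H4","H6","H4","H4","H4","H4","H4","H0","H0","H0","H4","H4","H2","H2","H5"]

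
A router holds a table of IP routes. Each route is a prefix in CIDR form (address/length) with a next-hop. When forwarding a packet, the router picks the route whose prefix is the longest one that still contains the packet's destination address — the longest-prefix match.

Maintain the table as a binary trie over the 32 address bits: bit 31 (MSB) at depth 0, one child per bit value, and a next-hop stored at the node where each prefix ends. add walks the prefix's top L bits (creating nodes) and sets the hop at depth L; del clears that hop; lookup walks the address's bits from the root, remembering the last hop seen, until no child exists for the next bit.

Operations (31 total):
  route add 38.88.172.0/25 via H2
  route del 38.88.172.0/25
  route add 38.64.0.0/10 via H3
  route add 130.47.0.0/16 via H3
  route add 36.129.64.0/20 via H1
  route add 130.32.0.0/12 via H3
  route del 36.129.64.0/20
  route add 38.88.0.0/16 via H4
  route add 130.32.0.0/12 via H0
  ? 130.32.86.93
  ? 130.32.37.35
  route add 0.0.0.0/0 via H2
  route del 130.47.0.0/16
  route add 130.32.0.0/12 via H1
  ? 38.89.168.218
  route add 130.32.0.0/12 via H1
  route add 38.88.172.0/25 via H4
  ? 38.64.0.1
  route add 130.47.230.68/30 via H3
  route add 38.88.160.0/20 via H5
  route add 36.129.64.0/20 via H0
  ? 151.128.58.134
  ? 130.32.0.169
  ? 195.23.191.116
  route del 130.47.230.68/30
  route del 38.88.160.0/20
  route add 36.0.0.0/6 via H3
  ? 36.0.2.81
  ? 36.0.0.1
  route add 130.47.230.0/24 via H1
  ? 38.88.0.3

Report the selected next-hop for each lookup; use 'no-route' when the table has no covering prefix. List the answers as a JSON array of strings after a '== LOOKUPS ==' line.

Apply in order:
  + 38.88.172.0/25 (H2) depth=25
  - 38.88.172.0/25 clear@25
  + 38.64.0.0/10 (H3) depth=10
  + 130.47.0.0/16 (H3) depth=16
  + 36.129.64.0/20 (H1) depth=20
  + 130.32.0.0/12 (H3) depth=12
  - 36.129.64.0/20 clear@20
  + 38.88.0.0/16 (H4) depth=16
  + 130.32.0.0/12 (H0) depth=12
  lookup 130.32.86.93: bits 100000100010 walk d0:-→d1:-→d2:-→d3:-→d4:-→d5:-→d6:-→d7:-→d8:-→d9:-→d10:-→d11:-→d12:H0 -> H0
  lookup 130.32.37.35: bits 100000100010 walk d0:-→d1:-→d2:-→d3:-→d4:-→d5:-→d6:-→d7:-→d8:-→d9:-→d10:-→d11:-→d12:H0 -> H0
  + 0.0.0.0/0 (H2) depth=0
  - 130.47.0.0/16 clear@16
  + 130.32.0.0/12 (H1) depth=12
  lookup 38.89.168.218: bits 001001100101100 walk d0:H2→d1:-→d2:-→d3:-→d4:-→d5:-→d6:-→d7:-→d8:-→d9:-→d10:H3→d11:-→d12:-→d13:-→d14:-→d15:- -> H3
  + 130.32.0.0/12 (H1) depth=12
  + 38.88.172.0/25 (H4) depth=25
  lookup 38.64.0.1: bits 00100110010 walk d0:H2→d1:-→d2:-→d3:-→d4:-→d5:-→d6:-→d7:-→d8:-→d9:-→d10:H3→d11:- -> H3
  + 130.47.230.68/30 (H3) depth=30
  + 38.88.160.0/20 (H5) depth=20
  + 36.129.64.0/20 (H0) depth=20
  lookup 151.128.58.134: bits 100 walk d0:H2→d1:-→d2:-→d3:- -> H2
  lookup 130.32.0.169: bits 100000100010 walk d0:H2→d1:-→d2:-→d3:-→d4:-→d5:-→d6:-→d7:-→d8:-→d9:-→d10:-→d11:-→d12:H1 -> H1
  lookup 195.23.191.116: bits 1 walk d0:H2→d1:- -> H2
  - 130.47.230.68/30 clear@30
  - 38.88.160.0/20 clear@20
  + 36.0.0.0/6 (H3) depth=6
  lookup 36.0.2.81: bits 00100100 walk d0:H2→d1:-→d2:-→d3:-→d4:-→d5:-→d6:H3→d7:-→d8:- -> H3
  lookup 36.0.0.1: bits 00100100 walk d0:H2→d1:-→d2:-→d3:-→d4:-→d5:-→d6:H3→d7:-→d8:- -> H3
  + 130.47.230.0/24 (H1) depth=24
  lookup 38.88.0.3: bits 0010011001011000 walk d0:H2→d1:-→d2:-→d3:-→d4:-→d5:-→d6:H3→d7:-→d8:-→d9:-→d10:H3→d11:-→d12:-→d13:-→d14:-→d15:-→d16:H4 -> H4

== LOOKUPS ==
["H0","H0","H3","H3","H2","H1","H2","H3","H3","H4"]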